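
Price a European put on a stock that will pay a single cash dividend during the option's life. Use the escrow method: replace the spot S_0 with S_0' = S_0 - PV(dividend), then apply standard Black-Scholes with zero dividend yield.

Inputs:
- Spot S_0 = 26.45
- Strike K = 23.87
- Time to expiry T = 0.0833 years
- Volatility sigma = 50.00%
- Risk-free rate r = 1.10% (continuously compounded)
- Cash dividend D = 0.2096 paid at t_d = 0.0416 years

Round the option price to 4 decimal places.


PV(D) = D * exp(-r * t_d) = 0.2096 * 0.99954250 = 0.20950411
S_0' = S_0 - PV(D) = 26.4500 - 0.20950411 = 26.24049589
d1 = (ln(S_0'/K) + (r + sigma^2/2)*T) / (sigma*sqrt(T)) = 0.73460730
d2 = d1 - sigma*sqrt(T) = 0.59029860
exp(-rT) = 0.99908412
N(-d1) = 0.23128935; N(-d2) = 0.27749524
P = K * exp(-rT) * N(-d2) - S_0' * N(-d1) = 23.8700 * 0.99908412 * 0.27749524 - 26.24049589 * 0.23128935 = 0.5486

Answer: Price = 0.5486


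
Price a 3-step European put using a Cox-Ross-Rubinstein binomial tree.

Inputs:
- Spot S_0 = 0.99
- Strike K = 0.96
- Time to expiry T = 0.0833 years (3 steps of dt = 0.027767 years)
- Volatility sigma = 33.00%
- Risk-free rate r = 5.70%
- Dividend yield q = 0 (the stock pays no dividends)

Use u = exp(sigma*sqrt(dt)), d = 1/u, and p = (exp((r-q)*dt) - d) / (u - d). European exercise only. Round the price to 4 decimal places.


dt = T/N = 0.027767
u = exp(sigma*sqrt(dt)) = 1.056529; d = 1/u = 0.946496
p = (exp((r-q)*dt) - d) / (u - d) = 0.500651
Discount per step: exp(-r*dt) = 0.998419
Stock lattice S(k, i) with i counting down-moves:
  k=0: S(0,0) = 0.9900
  k=1: S(1,0) = 1.0460; S(1,1) = 0.9370
  k=2: S(2,0) = 1.1051; S(2,1) = 0.9900; S(2,2) = 0.8869
  k=3: S(3,0) = 1.1676; S(3,1) = 1.0460; S(3,2) = 0.9370; S(3,3) = 0.8394
Terminal payoffs V(N, i) = max(K - S_T, 0):
  V(3,0) = 0.000000; V(3,1) = 0.000000; V(3,2) = 0.022969; V(3,3) = 0.120558
Backward induction: V(k, i) = exp(-r*dt) * [p * V(k+1, i) + (1-p) * V(k+1, i+1)].
  V(2,0) = exp(-r*dt) * [p*0.000000 + (1-p)*0.000000] = 0.000000
  V(2,1) = exp(-r*dt) * [p*0.000000 + (1-p)*0.022969] = 0.011452
  V(2,2) = exp(-r*dt) * [p*0.022969 + (1-p)*0.120558] = 0.071587
  V(1,0) = exp(-r*dt) * [p*0.000000 + (1-p)*0.011452] = 0.005709
  V(1,1) = exp(-r*dt) * [p*0.011452 + (1-p)*0.071587] = 0.041414
  V(0,0) = exp(-r*dt) * [p*0.005709 + (1-p)*0.041414] = 0.023501

Answer: Price = V(0,0) = 0.0235


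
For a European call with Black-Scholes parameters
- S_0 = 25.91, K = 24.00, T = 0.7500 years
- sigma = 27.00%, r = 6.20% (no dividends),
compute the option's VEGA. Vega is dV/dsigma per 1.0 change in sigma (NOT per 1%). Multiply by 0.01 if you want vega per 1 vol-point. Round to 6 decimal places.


Answer: Vega = 7.278716

Derivation:
d1 = 0.6432651273; d2 = 0.4094382682
phi(d1) = 0.3243819676; exp(-qT) = 1.0000000000; exp(-rT) = 0.9545645606
Vega = S * exp(-qT) * phi(d1) * sqrt(T) = 25.9100 * 1.0000000000 * 0.3243819676 * 0.8660254038 = 7.278716


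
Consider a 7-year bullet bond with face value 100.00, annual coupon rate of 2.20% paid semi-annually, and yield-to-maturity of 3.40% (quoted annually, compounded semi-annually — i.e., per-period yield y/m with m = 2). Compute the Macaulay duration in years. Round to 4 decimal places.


Answer: Macaulay duration = 6.5024 years

Derivation:
Coupon per period c = face * coupon_rate / m = 1.100000
Periods per year m = 2; per-period yield y/m = 0.017000
Number of cashflows N = 14
Cashflows (t years, CF_t, discount factor 1/(1+y/m)^(m*t), PV):
  t = 0.5000: CF_t = 1.100000, DF = 0.983284, PV = 1.081613
  t = 1.0000: CF_t = 1.100000, DF = 0.966848, PV = 1.063533
  t = 1.5000: CF_t = 1.100000, DF = 0.950686, PV = 1.045755
  t = 2.0000: CF_t = 1.100000, DF = 0.934795, PV = 1.028274
  t = 2.5000: CF_t = 1.100000, DF = 0.919169, PV = 1.011086
  t = 3.0000: CF_t = 1.100000, DF = 0.903804, PV = 0.994184
  t = 3.5000: CF_t = 1.100000, DF = 0.888696, PV = 0.977566
  t = 4.0000: CF_t = 1.100000, DF = 0.873841, PV = 0.961225
  t = 4.5000: CF_t = 1.100000, DF = 0.859234, PV = 0.945157
  t = 5.0000: CF_t = 1.100000, DF = 0.844871, PV = 0.929358
  t = 5.5000: CF_t = 1.100000, DF = 0.830748, PV = 0.913823
  t = 6.0000: CF_t = 1.100000, DF = 0.816862, PV = 0.898548
  t = 6.5000: CF_t = 1.100000, DF = 0.803207, PV = 0.883528
  t = 7.0000: CF_t = 101.100000, DF = 0.789781, PV = 79.846855
Price P = sum_t PV_t = 92.580504
Macaulay numerator sum_t t * PV_t:
  t * PV_t at t = 0.5000: 0.540806
  t * PV_t at t = 1.0000: 1.063533
  t * PV_t at t = 1.5000: 1.568632
  t * PV_t at t = 2.0000: 2.056548
  t * PV_t at t = 2.5000: 2.527714
  t * PV_t at t = 3.0000: 2.982553
  t * PV_t at t = 3.5000: 3.421480
  t * PV_t at t = 4.0000: 3.844900
  t * PV_t at t = 4.5000: 4.253208
  t * PV_t at t = 5.0000: 4.646791
  t * PV_t at t = 5.5000: 5.026028
  t * PV_t at t = 6.0000: 5.391288
  t * PV_t at t = 6.5000: 5.742932
  t * PV_t at t = 7.0000: 558.927985
Macaulay duration D = (sum_t t * PV_t) / P = 601.994398 / 92.580504 = 6.502388


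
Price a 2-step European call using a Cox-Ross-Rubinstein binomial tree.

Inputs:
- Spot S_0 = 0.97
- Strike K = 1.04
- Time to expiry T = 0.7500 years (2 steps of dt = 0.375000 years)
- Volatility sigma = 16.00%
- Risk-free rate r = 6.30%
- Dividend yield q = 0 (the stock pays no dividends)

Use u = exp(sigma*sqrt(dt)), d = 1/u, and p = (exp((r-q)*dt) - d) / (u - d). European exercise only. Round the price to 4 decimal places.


dt = T/N = 0.375000
u = exp(sigma*sqrt(dt)) = 1.102940; d = 1/u = 0.906667
p = (exp((r-q)*dt) - d) / (u - d) = 0.597326
Discount per step: exp(-r*dt) = 0.976652
Stock lattice S(k, i) with i counting down-moves:
  k=0: S(0,0) = 0.9700
  k=1: S(1,0) = 1.0699; S(1,1) = 0.8795
  k=2: S(2,0) = 1.1800; S(2,1) = 0.9700; S(2,2) = 0.7974
Terminal payoffs V(N, i) = max(S_T - K, 0):
  V(2,0) = 0.139983; V(2,1) = 0.000000; V(2,2) = 0.000000
Backward induction: V(k, i) = exp(-r*dt) * [p * V(k+1, i) + (1-p) * V(k+1, i+1)].
  V(1,0) = exp(-r*dt) * [p*0.139983 + (1-p)*0.000000] = 0.081663
  V(1,1) = exp(-r*dt) * [p*0.000000 + (1-p)*0.000000] = 0.000000
  V(0,0) = exp(-r*dt) * [p*0.081663 + (1-p)*0.000000] = 0.047641

Answer: Price = V(0,0) = 0.0476


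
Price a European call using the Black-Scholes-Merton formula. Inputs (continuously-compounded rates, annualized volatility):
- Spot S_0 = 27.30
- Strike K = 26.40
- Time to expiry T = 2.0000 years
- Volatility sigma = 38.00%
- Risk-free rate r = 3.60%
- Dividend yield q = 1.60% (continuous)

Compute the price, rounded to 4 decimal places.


d1 = (ln(S/K) + (r - q + 0.5*sigma^2) * T) / (sigma * sqrt(T)) = 0.40551214
d2 = d1 - sigma * sqrt(T) = -0.13188901
exp(-rT) = 0.93053090; exp(-qT) = 0.96850658
C = S_0 * exp(-qT) * N(d1) - K * exp(-rT) * N(d2)
N(d1) = 0.65744945; N(d2) = 0.44753604
C = 27.3000 * 0.96850658 * 0.65744945 - 26.4000 * 0.93053090 * 0.44753604 = 6.3889

Answer: Price = 6.3889


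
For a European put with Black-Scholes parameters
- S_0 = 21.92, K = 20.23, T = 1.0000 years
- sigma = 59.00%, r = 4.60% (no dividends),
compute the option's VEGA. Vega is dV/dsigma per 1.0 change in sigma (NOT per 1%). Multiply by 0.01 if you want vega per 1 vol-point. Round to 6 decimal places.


Answer: Vega = 7.682491

Derivation:
d1 = 0.5089539168; d2 = -0.0810460832
phi(d1) = 0.3504786183; exp(-qT) = 1.0000000000; exp(-rT) = 0.9550419622
Vega = S * exp(-qT) * phi(d1) * sqrt(T) = 21.9200 * 1.0000000000 * 0.3504786183 * 1.0000000000 = 7.682491


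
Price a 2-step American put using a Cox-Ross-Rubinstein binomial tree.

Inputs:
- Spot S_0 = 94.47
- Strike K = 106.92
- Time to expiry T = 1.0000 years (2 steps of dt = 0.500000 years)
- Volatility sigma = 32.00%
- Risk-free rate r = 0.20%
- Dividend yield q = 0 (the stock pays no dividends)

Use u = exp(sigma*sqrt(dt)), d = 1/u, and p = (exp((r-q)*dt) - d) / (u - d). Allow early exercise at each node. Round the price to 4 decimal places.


Answer: Price = V(0,0) = 20.5521

Derivation:
dt = T/N = 0.500000
u = exp(sigma*sqrt(dt)) = 1.253919; d = 1/u = 0.797499
p = (exp((r-q)*dt) - d) / (u - d) = 0.445864
Discount per step: exp(-r*dt) = 0.999000
Stock lattice S(k, i) with i counting down-moves:
  k=0: S(0,0) = 94.4700
  k=1: S(1,0) = 118.4578; S(1,1) = 75.3398
  k=2: S(2,0) = 148.5365; S(2,1) = 94.4700; S(2,2) = 60.0834
Terminal payoffs V(N, i) = max(K - S_T, 0):
  V(2,0) = 0.000000; V(2,1) = 12.450000; V(2,2) = 46.836577
Backward induction: V(k, i) = exp(-r*dt) * [p * V(k+1, i) + (1-p) * V(k+1, i+1)]; then take max(V_cont, immediate exercise) for American.
  V(1,0) = exp(-r*dt) * [p*0.000000 + (1-p)*12.450000] = 6.892102; exercise = 0.000000; V(1,0) = max -> 6.892102
  V(1,1) = exp(-r*dt) * [p*12.450000 + (1-p)*46.836577] = 31.473363; exercise = 31.580230; V(1,1) = max -> 31.580230
  V(0,0) = exp(-r*dt) * [p*6.892102 + (1-p)*31.580230] = 20.552129; exercise = 12.450000; V(0,0) = max -> 20.552129


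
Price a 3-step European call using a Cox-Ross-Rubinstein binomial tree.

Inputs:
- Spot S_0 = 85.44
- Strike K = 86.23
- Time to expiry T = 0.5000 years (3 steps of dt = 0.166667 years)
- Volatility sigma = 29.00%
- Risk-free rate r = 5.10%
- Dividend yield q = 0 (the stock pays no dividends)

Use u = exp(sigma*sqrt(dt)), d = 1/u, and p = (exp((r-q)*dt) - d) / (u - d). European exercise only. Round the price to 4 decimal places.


dt = T/N = 0.166667
u = exp(sigma*sqrt(dt)) = 1.125685; d = 1/u = 0.888348
p = (exp((r-q)*dt) - d) / (u - d) = 0.506403
Discount per step: exp(-r*dt) = 0.991536
Stock lattice S(k, i) with i counting down-moves:
  k=0: S(0,0) = 85.4400
  k=1: S(1,0) = 96.1786; S(1,1) = 75.9004
  k=2: S(2,0) = 108.2668; S(2,1) = 85.4400; S(2,2) = 67.4260
  k=3: S(3,0) = 121.8743; S(3,1) = 96.1786; S(3,2) = 75.9004; S(3,3) = 59.8977
Terminal payoffs V(N, i) = max(S_T - K, 0):
  V(3,0) = 35.644325; V(3,1) = 9.948552; V(3,2) = 0.000000; V(3,3) = 0.000000
Backward induction: V(k, i) = exp(-r*dt) * [p * V(k+1, i) + (1-p) * V(k+1, i+1)].
  V(2,0) = exp(-r*dt) * [p*35.644325 + (1-p)*9.948552] = 22.766631
  V(2,1) = exp(-r*dt) * [p*9.948552 + (1-p)*0.000000] = 4.995337
  V(2,2) = exp(-r*dt) * [p*0.000000 + (1-p)*0.000000] = 0.000000
  V(1,0) = exp(-r*dt) * [p*22.766631 + (1-p)*4.995337] = 13.876324
  V(1,1) = exp(-r*dt) * [p*4.995337 + (1-p)*0.000000] = 2.508243
  V(0,0) = exp(-r*dt) * [p*13.876324 + (1-p)*2.508243] = 8.195120

Answer: Price = V(0,0) = 8.1951


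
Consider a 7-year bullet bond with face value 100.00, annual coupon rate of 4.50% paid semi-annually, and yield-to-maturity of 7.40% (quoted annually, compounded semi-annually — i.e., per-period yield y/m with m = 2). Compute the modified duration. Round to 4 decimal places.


Answer: Modified duration = 5.7683

Derivation:
Coupon per period c = face * coupon_rate / m = 2.250000
Periods per year m = 2; per-period yield y/m = 0.037000
Number of cashflows N = 14
Cashflows (t years, CF_t, discount factor 1/(1+y/m)^(m*t), PV):
  t = 0.5000: CF_t = 2.250000, DF = 0.964320, PV = 2.169720
  t = 1.0000: CF_t = 2.250000, DF = 0.929913, PV = 2.092305
  t = 1.5000: CF_t = 2.250000, DF = 0.896734, PV = 2.017652
  t = 2.0000: CF_t = 2.250000, DF = 0.864739, PV = 1.945662
  t = 2.5000: CF_t = 2.250000, DF = 0.833885, PV = 1.876241
  t = 3.0000: CF_t = 2.250000, DF = 0.804132, PV = 1.809297
  t = 3.5000: CF_t = 2.250000, DF = 0.775441, PV = 1.744742
  t = 4.0000: CF_t = 2.250000, DF = 0.747773, PV = 1.682490
  t = 4.5000: CF_t = 2.250000, DF = 0.721093, PV = 1.622459
  t = 5.0000: CF_t = 2.250000, DF = 0.695364, PV = 1.564570
  t = 5.5000: CF_t = 2.250000, DF = 0.670554, PV = 1.508746
  t = 6.0000: CF_t = 2.250000, DF = 0.646629, PV = 1.454914
  t = 6.5000: CF_t = 2.250000, DF = 0.623557, PV = 1.403003
  t = 7.0000: CF_t = 102.250000, DF = 0.601309, PV = 61.483804
Price P = sum_t PV_t = 84.375607
First compute Macaulay numerator sum_t t * PV_t:
  t * PV_t at t = 0.5000: 1.084860
  t * PV_t at t = 1.0000: 2.092305
  t * PV_t at t = 1.5000: 3.026478
  t * PV_t at t = 2.0000: 3.891325
  t * PV_t at t = 2.5000: 4.690604
  t * PV_t at t = 3.0000: 5.427892
  t * PV_t at t = 3.5000: 6.106597
  t * PV_t at t = 4.0000: 6.729960
  t * PV_t at t = 4.5000: 7.301065
  t * PV_t at t = 5.0000: 7.822849
  t * PV_t at t = 5.5000: 8.298104
  t * PV_t at t = 6.0000: 8.729486
  t * PV_t at t = 6.5000: 9.119521
  t * PV_t at t = 7.0000: 430.386626
Macaulay duration D = 504.707673 / 84.375607 = 5.981678
Modified duration = D / (1 + y/m) = 5.981678 / (1 + 0.037000) = 5.768252


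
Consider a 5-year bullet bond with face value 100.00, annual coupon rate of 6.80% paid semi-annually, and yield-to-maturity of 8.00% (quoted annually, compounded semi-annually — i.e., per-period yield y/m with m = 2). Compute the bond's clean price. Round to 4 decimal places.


Answer: Price = 95.1335

Derivation:
Coupon per period c = face * coupon_rate / m = 3.400000
Periods per year m = 2; per-period yield y/m = 0.040000
Number of cashflows N = 10
Cashflows (t years, CF_t, discount factor 1/(1+y/m)^(m*t), PV):
  t = 0.5000: CF_t = 3.400000, DF = 0.961538, PV = 3.269231
  t = 1.0000: CF_t = 3.400000, DF = 0.924556, PV = 3.143491
  t = 1.5000: CF_t = 3.400000, DF = 0.888996, PV = 3.022588
  t = 2.0000: CF_t = 3.400000, DF = 0.854804, PV = 2.906334
  t = 2.5000: CF_t = 3.400000, DF = 0.821927, PV = 2.794552
  t = 3.0000: CF_t = 3.400000, DF = 0.790315, PV = 2.687069
  t = 3.5000: CF_t = 3.400000, DF = 0.759918, PV = 2.583721
  t = 4.0000: CF_t = 3.400000, DF = 0.730690, PV = 2.484347
  t = 4.5000: CF_t = 3.400000, DF = 0.702587, PV = 2.388795
  t = 5.0000: CF_t = 103.400000, DF = 0.675564, PV = 69.853335
Price P = sum_t PV_t = 95.133463


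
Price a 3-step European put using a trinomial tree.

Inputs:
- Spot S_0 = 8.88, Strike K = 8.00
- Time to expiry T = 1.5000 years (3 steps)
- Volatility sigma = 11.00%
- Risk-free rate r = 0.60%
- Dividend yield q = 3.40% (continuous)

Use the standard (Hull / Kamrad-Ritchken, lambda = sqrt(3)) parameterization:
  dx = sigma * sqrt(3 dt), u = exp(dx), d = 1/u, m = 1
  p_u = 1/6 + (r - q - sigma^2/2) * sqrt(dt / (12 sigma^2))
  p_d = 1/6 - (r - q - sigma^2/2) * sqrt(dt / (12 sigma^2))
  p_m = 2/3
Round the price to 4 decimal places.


dt = T/N = 0.500000; dx = sigma*sqrt(3*dt) = 0.134722
u = exp(dx) = 1.144219; d = 1/u = 0.873959
p_u = 0.103481, p_m = 0.666667, p_d = 0.229852
Discount per step: exp(-r*dt) = 0.997004
Stock lattice S(k, j) with j the centered position index:
  k=0: S(0,+0) = 8.8800
  k=1: S(1,-1) = 7.7608; S(1,+0) = 8.8800; S(1,+1) = 10.1607
  k=2: S(2,-2) = 6.7826; S(2,-1) = 7.7608; S(2,+0) = 8.8800; S(2,+1) = 10.1607; S(2,+2) = 11.6260
  k=3: S(3,-3) = 5.9277; S(3,-2) = 6.7826; S(3,-1) = 7.7608; S(3,+0) = 8.8800; S(3,+1) = 10.1607; S(3,+2) = 11.6260; S(3,+3) = 13.3027
Terminal payoffs V(N, j) = max(K - S_T, 0):
  V(3,-3) = 2.072303; V(3,-2) = 1.217419; V(3,-1) = 0.239245; V(3,+0) = 0.000000; V(3,+1) = 0.000000; V(3,+2) = 0.000000; V(3,+3) = 0.000000
Backward induction: V(k, j) = exp(-r*dt) * [p_u * V(k+1, j+1) + p_m * V(k+1, j) + p_d * V(k+1, j-1)]
  V(2,-2) = exp(-r*dt) * [p_u*0.239245 + p_m*1.217419 + p_d*2.072303] = 1.308762
  V(2,-1) = exp(-r*dt) * [p_u*0.000000 + p_m*0.239245 + p_d*1.217419] = 0.438007
  V(2,+0) = exp(-r*dt) * [p_u*0.000000 + p_m*0.000000 + p_d*0.239245] = 0.054826
  V(2,+1) = exp(-r*dt) * [p_u*0.000000 + p_m*0.000000 + p_d*0.000000] = 0.000000
  V(2,+2) = exp(-r*dt) * [p_u*0.000000 + p_m*0.000000 + p_d*0.000000] = 0.000000
  V(1,-1) = exp(-r*dt) * [p_u*0.054826 + p_m*0.438007 + p_d*1.308762] = 0.596708
  V(1,+0) = exp(-r*dt) * [p_u*0.000000 + p_m*0.054826 + p_d*0.438007] = 0.136817
  V(1,+1) = exp(-r*dt) * [p_u*0.000000 + p_m*0.000000 + p_d*0.054826] = 0.012564
  V(0,+0) = exp(-r*dt) * [p_u*0.012564 + p_m*0.136817 + p_d*0.596708] = 0.228978

Answer: Price = V(0,0) = 0.2290


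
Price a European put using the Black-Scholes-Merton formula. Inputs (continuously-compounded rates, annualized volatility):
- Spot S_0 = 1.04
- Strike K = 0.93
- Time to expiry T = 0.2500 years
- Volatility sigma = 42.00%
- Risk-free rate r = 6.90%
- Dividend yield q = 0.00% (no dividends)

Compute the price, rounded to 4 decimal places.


Answer: Price = 0.0336

Derivation:
d1 = (ln(S/K) + (r - q + 0.5*sigma^2) * T) / (sigma * sqrt(T)) = 0.71948289
d2 = d1 - sigma * sqrt(T) = 0.50948289
exp(-rT) = 0.98289793; exp(-qT) = 1.00000000
P = K * exp(-rT) * N(-d2) - S_0 * exp(-qT) * N(-d1)
N(-d1) = 0.23592172; N(-d2) = 0.30520690
P = 0.9300 * 0.98289793 * 0.30520690 - 1.0400 * 1.00000000 * 0.23592172 = 0.0336


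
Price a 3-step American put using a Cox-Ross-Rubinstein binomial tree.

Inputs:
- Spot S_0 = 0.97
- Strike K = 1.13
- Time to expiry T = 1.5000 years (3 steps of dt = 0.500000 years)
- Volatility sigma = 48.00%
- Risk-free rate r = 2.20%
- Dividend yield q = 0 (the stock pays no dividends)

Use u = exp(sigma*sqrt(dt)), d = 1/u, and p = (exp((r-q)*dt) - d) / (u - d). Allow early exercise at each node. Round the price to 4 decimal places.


dt = T/N = 0.500000
u = exp(sigma*sqrt(dt)) = 1.404121; d = 1/u = 0.712189
p = (exp((r-q)*dt) - d) / (u - d) = 0.431938
Discount per step: exp(-r*dt) = 0.989060
Stock lattice S(k, i) with i counting down-moves:
  k=0: S(0,0) = 0.9700
  k=1: S(1,0) = 1.3620; S(1,1) = 0.6908
  k=2: S(2,0) = 1.9124; S(2,1) = 0.9700; S(2,2) = 0.4920
  k=3: S(3,0) = 2.6853; S(3,1) = 1.3620; S(3,2) = 0.6908; S(3,3) = 0.3504
Terminal payoffs V(N, i) = max(K - S_T, 0):
  V(3,0) = 0.000000; V(3,1) = 0.000000; V(3,2) = 0.439176; V(3,3) = 0.779605
Backward induction: V(k, i) = exp(-r*dt) * [p * V(k+1, i) + (1-p) * V(k+1, i+1)]; then take max(V_cont, immediate exercise) for American.
  V(2,0) = exp(-r*dt) * [p*0.000000 + (1-p)*0.000000] = 0.000000; exercise = 0.000000; V(2,0) = max -> 0.000000
  V(2,1) = exp(-r*dt) * [p*0.000000 + (1-p)*0.439176] = 0.246750; exercise = 0.160000; V(2,1) = max -> 0.246750
  V(2,2) = exp(-r*dt) * [p*0.439176 + (1-p)*0.779605] = 0.625641; exercise = 0.638003; V(2,2) = max -> 0.638003
  V(1,0) = exp(-r*dt) * [p*0.000000 + (1-p)*0.246750] = 0.138636; exercise = 0.000000; V(1,0) = max -> 0.138636
  V(1,1) = exp(-r*dt) * [p*0.246750 + (1-p)*0.638003] = 0.463875; exercise = 0.439176; V(1,1) = max -> 0.463875
  V(0,0) = exp(-r*dt) * [p*0.138636 + (1-p)*0.463875] = 0.319854; exercise = 0.160000; V(0,0) = max -> 0.319854

Answer: Price = V(0,0) = 0.3199


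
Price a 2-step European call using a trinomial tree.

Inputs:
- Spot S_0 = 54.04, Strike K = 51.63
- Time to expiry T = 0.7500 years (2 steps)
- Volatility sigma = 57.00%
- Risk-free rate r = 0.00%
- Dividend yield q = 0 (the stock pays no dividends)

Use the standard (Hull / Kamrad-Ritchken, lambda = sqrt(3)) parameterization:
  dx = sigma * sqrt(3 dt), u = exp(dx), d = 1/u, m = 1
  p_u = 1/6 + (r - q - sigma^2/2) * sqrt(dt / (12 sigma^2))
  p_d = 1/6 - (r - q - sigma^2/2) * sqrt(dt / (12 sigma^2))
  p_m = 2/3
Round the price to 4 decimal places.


dt = T/N = 0.375000; dx = sigma*sqrt(3*dt) = 0.604576
u = exp(dx) = 1.830476; d = 1/u = 0.546306
p_u = 0.116285, p_m = 0.666667, p_d = 0.217048
Discount per step: exp(-r*dt) = 1.000000
Stock lattice S(k, j) with j the centered position index:
  k=0: S(0,+0) = 54.0400
  k=1: S(1,-1) = 29.5224; S(1,+0) = 54.0400; S(1,+1) = 98.9189
  k=2: S(2,-2) = 16.1282; S(2,-1) = 29.5224; S(2,+0) = 54.0400; S(2,+1) = 98.9189; S(2,+2) = 181.0688
Terminal payoffs V(N, j) = max(S_T - K, 0):
  V(2,-2) = 0.000000; V(2,-1) = 0.000000; V(2,+0) = 2.410000; V(2,+1) = 47.288948; V(2,+2) = 129.438807
Backward induction: V(k, j) = exp(-r*dt) * [p_u * V(k+1, j+1) + p_m * V(k+1, j) + p_d * V(k+1, j-1)]
  V(1,-1) = exp(-r*dt) * [p_u*2.410000 + p_m*0.000000 + p_d*0.000000] = 0.280248
  V(1,+0) = exp(-r*dt) * [p_u*47.288948 + p_m*2.410000 + p_d*0.000000] = 7.105677
  V(1,+1) = exp(-r*dt) * [p_u*129.438807 + p_m*47.288948 + p_d*2.410000] = 47.100883
  V(0,+0) = exp(-r*dt) * [p_u*47.100883 + p_m*7.105677 + p_d*0.280248] = 10.275086

Answer: Price = V(0,0) = 10.2751


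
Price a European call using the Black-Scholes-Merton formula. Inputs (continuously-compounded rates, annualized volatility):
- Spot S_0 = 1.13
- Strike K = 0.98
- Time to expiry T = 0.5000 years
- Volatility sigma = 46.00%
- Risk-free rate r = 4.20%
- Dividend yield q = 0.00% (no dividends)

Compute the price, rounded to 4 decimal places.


Answer: Price = 0.2367

Derivation:
d1 = (ln(S/K) + (r - q + 0.5*sigma^2) * T) / (sigma * sqrt(T)) = 0.66505035
d2 = d1 - sigma * sqrt(T) = 0.33978123
exp(-rT) = 0.97921896; exp(-qT) = 1.00000000
C = S_0 * exp(-qT) * N(d1) - K * exp(-rT) * N(d2)
N(d1) = 0.74699085; N(d2) = 0.63298936
C = 1.1300 * 1.00000000 * 0.74699085 - 0.9800 * 0.97921896 * 0.63298936 = 0.2367


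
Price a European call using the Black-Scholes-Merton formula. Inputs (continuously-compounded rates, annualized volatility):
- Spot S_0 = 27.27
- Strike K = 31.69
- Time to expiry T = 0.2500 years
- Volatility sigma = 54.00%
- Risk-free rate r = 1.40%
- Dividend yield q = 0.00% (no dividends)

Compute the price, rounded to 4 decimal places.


d1 = (ln(S/K) + (r - q + 0.5*sigma^2) * T) / (sigma * sqrt(T)) = -0.40838510
d2 = d1 - sigma * sqrt(T) = -0.67838510
exp(-rT) = 0.99650612; exp(-qT) = 1.00000000
C = S_0 * exp(-qT) * N(d1) - K * exp(-rT) * N(d2)
N(d1) = 0.34149549; N(d2) = 0.24876378
C = 27.2700 * 1.00000000 * 0.34149549 - 31.6900 * 0.99650612 * 0.24876378 = 1.4568

Answer: Price = 1.4568


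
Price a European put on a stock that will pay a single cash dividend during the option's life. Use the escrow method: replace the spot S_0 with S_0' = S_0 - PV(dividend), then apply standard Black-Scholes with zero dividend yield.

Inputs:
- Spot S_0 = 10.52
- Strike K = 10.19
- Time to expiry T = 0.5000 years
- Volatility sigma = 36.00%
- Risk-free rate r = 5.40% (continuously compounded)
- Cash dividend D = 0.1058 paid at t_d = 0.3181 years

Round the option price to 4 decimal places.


Answer: Price = 0.7999

Derivation:
PV(D) = D * exp(-r * t_d) = 0.1058 * 0.98296929 = 0.10399815
S_0' = S_0 - PV(D) = 10.5200 - 0.10399815 = 10.41600185
d1 = (ln(S_0'/K) + (r + sigma^2/2)*T) / (sigma*sqrt(T)) = 0.31951962
d2 = d1 - sigma*sqrt(T) = 0.06496118
exp(-rT) = 0.97336124
N(-d1) = 0.37466626; N(-d2) = 0.47410246
P = K * exp(-rT) * N(-d2) - S_0' * N(-d1) = 10.1900 * 0.97336124 * 0.47410246 - 10.41600185 * 0.37466626 = 0.7999


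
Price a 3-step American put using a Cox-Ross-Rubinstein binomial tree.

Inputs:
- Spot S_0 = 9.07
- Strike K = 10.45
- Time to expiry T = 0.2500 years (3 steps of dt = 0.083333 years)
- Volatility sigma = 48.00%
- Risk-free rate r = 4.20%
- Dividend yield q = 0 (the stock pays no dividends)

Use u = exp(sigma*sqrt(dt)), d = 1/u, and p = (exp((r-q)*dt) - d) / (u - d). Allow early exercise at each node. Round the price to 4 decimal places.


Answer: Price = V(0,0) = 1.6740

Derivation:
dt = T/N = 0.083333
u = exp(sigma*sqrt(dt)) = 1.148623; d = 1/u = 0.870607
p = (exp((r-q)*dt) - d) / (u - d) = 0.478026
Discount per step: exp(-r*dt) = 0.996506
Stock lattice S(k, i) with i counting down-moves:
  k=0: S(0,0) = 9.0700
  k=1: S(1,0) = 10.4180; S(1,1) = 7.8964
  k=2: S(2,0) = 11.9664; S(2,1) = 9.0700; S(2,2) = 6.8747
  k=3: S(3,0) = 13.7449; S(3,1) = 10.4180; S(3,2) = 7.8964; S(3,3) = 5.9851
Terminal payoffs V(N, i) = max(K - S_T, 0):
  V(3,0) = 0.000000; V(3,1) = 0.031987; V(3,2) = 2.553590; V(3,3) = 4.464858
Backward induction: V(k, i) = exp(-r*dt) * [p * V(k+1, i) + (1-p) * V(k+1, i+1)]; then take max(V_cont, immediate exercise) for American.
  V(2,0) = exp(-r*dt) * [p*0.000000 + (1-p)*0.031987] = 0.016638; exercise = 0.000000; V(2,0) = max -> 0.016638
  V(2,1) = exp(-r*dt) * [p*0.031987 + (1-p)*2.553590] = 1.343489; exercise = 1.380000; V(2,1) = max -> 1.380000
  V(2,2) = exp(-r*dt) * [p*2.553590 + (1-p)*4.464858] = 3.538816; exercise = 3.575327; V(2,2) = max -> 3.575327
  V(1,0) = exp(-r*dt) * [p*0.016638 + (1-p)*1.380000] = 0.725734; exercise = 0.031987; V(1,0) = max -> 0.725734
  V(1,1) = exp(-r*dt) * [p*1.380000 + (1-p)*3.575327] = 2.517079; exercise = 2.553590; V(1,1) = max -> 2.553590
  V(0,0) = exp(-r*dt) * [p*0.725734 + (1-p)*2.553590] = 1.673959; exercise = 1.380000; V(0,0) = max -> 1.673959


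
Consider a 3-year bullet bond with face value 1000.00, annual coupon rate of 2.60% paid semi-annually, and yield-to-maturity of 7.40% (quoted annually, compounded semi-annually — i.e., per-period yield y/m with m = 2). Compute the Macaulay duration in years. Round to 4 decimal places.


Coupon per period c = face * coupon_rate / m = 13.000000
Periods per year m = 2; per-period yield y/m = 0.037000
Number of cashflows N = 6
Cashflows (t years, CF_t, discount factor 1/(1+y/m)^(m*t), PV):
  t = 0.5000: CF_t = 13.000000, DF = 0.964320, PV = 12.536162
  t = 1.0000: CF_t = 13.000000, DF = 0.929913, PV = 12.088874
  t = 1.5000: CF_t = 13.000000, DF = 0.896734, PV = 11.657545
  t = 2.0000: CF_t = 13.000000, DF = 0.864739, PV = 11.241605
  t = 2.5000: CF_t = 13.000000, DF = 0.833885, PV = 10.840506
  t = 3.0000: CF_t = 1013.000000, DF = 0.804132, PV = 814.585935
Price P = sum_t PV_t = 872.950627
Macaulay numerator sum_t t * PV_t:
  t * PV_t at t = 0.5000: 6.268081
  t * PV_t at t = 1.0000: 12.088874
  t * PV_t at t = 1.5000: 17.486317
  t * PV_t at t = 2.0000: 22.483210
  t * PV_t at t = 2.5000: 27.101266
  t * PV_t at t = 3.0000: 2443.757805
Macaulay duration D = (sum_t t * PV_t) / P = 2529.185552 / 872.950627 = 2.897284

Answer: Macaulay duration = 2.8973 years


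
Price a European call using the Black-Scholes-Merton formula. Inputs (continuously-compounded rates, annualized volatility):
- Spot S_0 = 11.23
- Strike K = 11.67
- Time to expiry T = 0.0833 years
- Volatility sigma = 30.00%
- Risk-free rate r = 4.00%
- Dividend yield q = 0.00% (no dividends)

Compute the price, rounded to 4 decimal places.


d1 = (ln(S/K) + (r - q + 0.5*sigma^2) * T) / (sigma * sqrt(T)) = -0.36209619
d2 = d1 - sigma * sqrt(T) = -0.44868141
exp(-rT) = 0.99667354; exp(-qT) = 1.00000000
C = S_0 * exp(-qT) * N(d1) - K * exp(-rT) * N(d2)
N(d1) = 0.35864008; N(d2) = 0.32683075
C = 11.2300 * 1.00000000 * 0.35864008 - 11.6700 * 0.99667354 * 0.32683075 = 0.2261

Answer: Price = 0.2261


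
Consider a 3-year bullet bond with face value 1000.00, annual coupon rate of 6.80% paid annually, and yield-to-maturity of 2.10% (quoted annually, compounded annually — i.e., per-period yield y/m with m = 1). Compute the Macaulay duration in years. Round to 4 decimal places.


Coupon per period c = face * coupon_rate / m = 68.000000
Periods per year m = 1; per-period yield y/m = 0.021000
Number of cashflows N = 3
Cashflows (t years, CF_t, discount factor 1/(1+y/m)^(m*t), PV):
  t = 1.0000: CF_t = 68.000000, DF = 0.979432, PV = 66.601371
  t = 2.0000: CF_t = 68.000000, DF = 0.959287, PV = 65.231510
  t = 3.0000: CF_t = 1068.000000, DF = 0.939556, PV = 1003.446047
Price P = sum_t PV_t = 1135.278928
Macaulay numerator sum_t t * PV_t:
  t * PV_t at t = 1.0000: 66.601371
  t * PV_t at t = 2.0000: 130.463019
  t * PV_t at t = 3.0000: 3010.338141
Macaulay duration D = (sum_t t * PV_t) / P = 3207.402531 / 1135.278928 = 2.825211

Answer: Macaulay duration = 2.8252 years


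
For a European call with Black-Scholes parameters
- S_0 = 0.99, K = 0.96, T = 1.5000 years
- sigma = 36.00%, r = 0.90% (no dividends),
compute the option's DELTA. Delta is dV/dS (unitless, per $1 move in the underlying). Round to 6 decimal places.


d1 = 0.3208642378; d2 = -0.1200439159
phi(d1) = 0.3789255759; exp(-qT) = 1.0000000000; exp(-rT) = 0.9865907163
N(d1) = 0.6258433619
Delta = exp(-qT) * N(d1) = 1.0000000000 * 0.6258433619 = 0.625843

Answer: Delta = 0.625843


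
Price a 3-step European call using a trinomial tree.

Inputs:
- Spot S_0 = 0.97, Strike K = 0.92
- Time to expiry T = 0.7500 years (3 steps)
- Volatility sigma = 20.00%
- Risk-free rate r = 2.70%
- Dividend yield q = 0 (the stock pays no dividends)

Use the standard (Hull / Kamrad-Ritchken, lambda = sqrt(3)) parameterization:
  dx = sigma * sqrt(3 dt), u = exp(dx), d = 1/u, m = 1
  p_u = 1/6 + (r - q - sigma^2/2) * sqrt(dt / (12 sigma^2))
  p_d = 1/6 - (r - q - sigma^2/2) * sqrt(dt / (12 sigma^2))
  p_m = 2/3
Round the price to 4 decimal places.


Answer: Price = V(0,0) = 0.1052

Derivation:
dt = T/N = 0.250000; dx = sigma*sqrt(3*dt) = 0.173205
u = exp(dx) = 1.189110; d = 1/u = 0.840965
p_u = 0.171718, p_m = 0.666667, p_d = 0.161615
Discount per step: exp(-r*dt) = 0.993273
Stock lattice S(k, j) with j the centered position index:
  k=0: S(0,+0) = 0.9700
  k=1: S(1,-1) = 0.8157; S(1,+0) = 0.9700; S(1,+1) = 1.1534
  k=2: S(2,-2) = 0.6860; S(2,-1) = 0.8157; S(2,+0) = 0.9700; S(2,+1) = 1.1534; S(2,+2) = 1.3716
  k=3: S(3,-3) = 0.5769; S(3,-2) = 0.6860; S(3,-1) = 0.8157; S(3,+0) = 0.9700; S(3,+1) = 1.1534; S(3,+2) = 1.3716; S(3,+3) = 1.6309
Terminal payoffs V(N, j) = max(S_T - K, 0):
  V(3,-3) = 0.000000; V(3,-2) = 0.000000; V(3,-1) = 0.000000; V(3,+0) = 0.050000; V(3,+1) = 0.233437; V(3,+2) = 0.451563; V(3,+3) = 0.710939
Backward induction: V(k, j) = exp(-r*dt) * [p_u * V(k+1, j+1) + p_m * V(k+1, j) + p_d * V(k+1, j-1)]
  V(2,-2) = exp(-r*dt) * [p_u*0.000000 + p_m*0.000000 + p_d*0.000000] = 0.000000
  V(2,-1) = exp(-r*dt) * [p_u*0.050000 + p_m*0.000000 + p_d*0.000000] = 0.008528
  V(2,+0) = exp(-r*dt) * [p_u*0.233437 + p_m*0.050000 + p_d*0.000000] = 0.072925
  V(2,+1) = exp(-r*dt) * [p_u*0.451563 + p_m*0.233437 + p_d*0.050000] = 0.239624
  V(2,+2) = exp(-r*dt) * [p_u*0.710939 + p_m*0.451563 + p_d*0.233437] = 0.457750
  V(1,-1) = exp(-r*dt) * [p_u*0.072925 + p_m*0.008528 + p_d*0.000000] = 0.018085
  V(1,+0) = exp(-r*dt) * [p_u*0.239624 + p_m*0.072925 + p_d*0.008528] = 0.090530
  V(1,+1) = exp(-r*dt) * [p_u*0.457750 + p_m*0.239624 + p_d*0.072925] = 0.248456
  V(0,+0) = exp(-r*dt) * [p_u*0.248456 + p_m*0.090530 + p_d*0.018085] = 0.105228


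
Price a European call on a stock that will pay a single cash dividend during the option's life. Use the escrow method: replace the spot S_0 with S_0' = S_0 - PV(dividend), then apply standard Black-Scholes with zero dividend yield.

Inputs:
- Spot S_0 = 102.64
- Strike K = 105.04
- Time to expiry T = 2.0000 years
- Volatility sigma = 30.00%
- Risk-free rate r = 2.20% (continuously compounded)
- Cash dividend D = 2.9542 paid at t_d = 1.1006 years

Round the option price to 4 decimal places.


PV(D) = D * exp(-r * t_d) = 2.9542 * 0.97607759 = 2.88352841
S_0' = S_0 - PV(D) = 102.6400 - 2.88352841 = 99.75647159
d1 = (ln(S_0'/K) + (r + sigma^2/2)*T) / (sigma*sqrt(T)) = 0.19419675
d2 = d1 - sigma*sqrt(T) = -0.23006732
exp(-rT) = 0.95695396
N(d1) = 0.57698908; N(d2) = 0.40901973
C = S_0' * N(d1) - K * exp(-rT) * N(d2) = 99.75647159 * 0.57698908 - 105.0400 * 0.95695396 * 0.40901973 = 16.4444

Answer: Price = 16.4444


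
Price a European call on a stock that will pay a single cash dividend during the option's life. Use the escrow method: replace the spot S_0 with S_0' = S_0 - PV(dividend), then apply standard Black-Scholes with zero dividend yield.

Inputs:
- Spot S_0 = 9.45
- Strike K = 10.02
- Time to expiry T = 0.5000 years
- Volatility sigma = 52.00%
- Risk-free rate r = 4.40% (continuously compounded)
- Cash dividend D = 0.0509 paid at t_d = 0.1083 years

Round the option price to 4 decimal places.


PV(D) = D * exp(-r * t_d) = 0.0509 * 0.99524614 = 0.05065803
S_0' = S_0 - PV(D) = 9.4500 - 0.05065803 = 9.39934197
d1 = (ln(S_0'/K) + (r + sigma^2/2)*T) / (sigma*sqrt(T)) = 0.06977672
d2 = d1 - sigma*sqrt(T) = -0.29791881
exp(-rT) = 0.97824024
N(d1) = 0.52781431; N(d2) = 0.38288257
C = S_0' * N(d1) - K * exp(-rT) * N(d2) = 9.39934197 * 0.52781431 - 10.0200 * 0.97824024 * 0.38288257 = 1.2081

Answer: Price = 1.2081


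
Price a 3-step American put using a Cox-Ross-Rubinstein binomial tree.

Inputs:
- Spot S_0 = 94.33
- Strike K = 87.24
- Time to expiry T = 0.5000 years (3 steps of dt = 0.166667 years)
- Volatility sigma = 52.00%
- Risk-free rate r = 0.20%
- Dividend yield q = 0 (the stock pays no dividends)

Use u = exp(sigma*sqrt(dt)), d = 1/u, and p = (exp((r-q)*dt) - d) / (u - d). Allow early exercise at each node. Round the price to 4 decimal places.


Answer: Price = V(0,0) = 10.7684

Derivation:
dt = T/N = 0.166667
u = exp(sigma*sqrt(dt)) = 1.236505; d = 1/u = 0.808731
p = (exp((r-q)*dt) - d) / (u - d) = 0.447906
Discount per step: exp(-r*dt) = 0.999667
Stock lattice S(k, i) with i counting down-moves:
  k=0: S(0,0) = 94.3300
  k=1: S(1,0) = 116.6395; S(1,1) = 76.2876
  k=2: S(2,0) = 144.2254; S(2,1) = 94.3300; S(2,2) = 61.6961
  k=3: S(3,0) = 178.3355; S(3,1) = 116.6395; S(3,2) = 76.2876; S(3,3) = 49.8956
Terminal payoffs V(N, i) = max(K - S_T, 0):
  V(3,0) = 0.000000; V(3,1) = 0.000000; V(3,2) = 10.952419; V(3,3) = 37.344444
Backward induction: V(k, i) = exp(-r*dt) * [p * V(k+1, i) + (1-p) * V(k+1, i+1)]; then take max(V_cont, immediate exercise) for American.
  V(2,0) = exp(-r*dt) * [p*0.000000 + (1-p)*0.000000] = 0.000000; exercise = 0.000000; V(2,0) = max -> 0.000000
  V(2,1) = exp(-r*dt) * [p*0.000000 + (1-p)*10.952419] = 6.044755; exercise = 0.000000; V(2,1) = max -> 6.044755
  V(2,2) = exp(-r*dt) * [p*10.952419 + (1-p)*37.344444] = 25.514804; exercise = 25.543880; V(2,2) = max -> 25.543880
  V(1,0) = exp(-r*dt) * [p*0.000000 + (1-p)*6.044755] = 3.336164; exercise = 0.000000; V(1,0) = max -> 3.336164
  V(1,1) = exp(-r*dt) * [p*6.044755 + (1-p)*25.543880] = 16.804512; exercise = 10.952419; V(1,1) = max -> 16.804512
  V(0,0) = exp(-r*dt) * [p*3.336164 + (1-p)*16.804512] = 10.768375; exercise = 0.000000; V(0,0) = max -> 10.768375


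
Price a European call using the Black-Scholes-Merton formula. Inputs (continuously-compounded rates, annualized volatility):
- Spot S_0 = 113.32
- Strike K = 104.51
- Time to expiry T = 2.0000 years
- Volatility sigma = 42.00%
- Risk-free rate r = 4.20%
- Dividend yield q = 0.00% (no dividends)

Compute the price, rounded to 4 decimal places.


d1 = (ln(S/K) + (r - q + 0.5*sigma^2) * T) / (sigma * sqrt(T)) = 0.57466385
d2 = d1 - sigma * sqrt(T) = -0.01930584
exp(-rT) = 0.91943126; exp(-qT) = 1.00000000
C = S_0 * exp(-qT) * N(d1) - K * exp(-rT) * N(d2)
N(d1) = 0.71724067; N(d2) = 0.49229856
C = 113.3200 * 1.00000000 * 0.71724067 - 104.5100 * 0.91943126 * 0.49229856 = 33.9729

Answer: Price = 33.9729


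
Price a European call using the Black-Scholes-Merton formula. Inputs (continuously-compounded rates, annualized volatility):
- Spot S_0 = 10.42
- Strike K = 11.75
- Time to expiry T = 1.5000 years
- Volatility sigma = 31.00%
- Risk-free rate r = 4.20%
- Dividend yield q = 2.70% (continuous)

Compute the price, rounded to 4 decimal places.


Answer: Price = 1.1222

Derivation:
d1 = (ln(S/K) + (r - q + 0.5*sigma^2) * T) / (sigma * sqrt(T)) = -0.06729829
d2 = d1 - sigma * sqrt(T) = -0.44696920
exp(-rT) = 0.93894347; exp(-qT) = 0.96030916
C = S_0 * exp(-qT) * N(d1) - K * exp(-rT) * N(d2)
N(d1) = 0.47317212; N(d2) = 0.32744865
C = 10.4200 * 0.96030916 * 0.47317212 - 11.7500 * 0.93894347 * 0.32744865 = 1.1222


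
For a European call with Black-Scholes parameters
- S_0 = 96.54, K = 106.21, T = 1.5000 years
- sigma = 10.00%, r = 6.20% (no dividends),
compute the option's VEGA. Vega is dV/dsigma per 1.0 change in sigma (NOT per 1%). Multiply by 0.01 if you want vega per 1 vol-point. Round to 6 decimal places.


d1 = 0.0411446009; d2 = -0.0813298862
phi(d1) = 0.3986047429; exp(-qT) = 1.0000000000; exp(-rT) = 0.9111935003
Vega = S * exp(-qT) * phi(d1) * sqrt(T) = 96.5400 * 1.0000000000 * 0.3986047429 * 1.2247448714 = 47.129777

Answer: Vega = 47.129777


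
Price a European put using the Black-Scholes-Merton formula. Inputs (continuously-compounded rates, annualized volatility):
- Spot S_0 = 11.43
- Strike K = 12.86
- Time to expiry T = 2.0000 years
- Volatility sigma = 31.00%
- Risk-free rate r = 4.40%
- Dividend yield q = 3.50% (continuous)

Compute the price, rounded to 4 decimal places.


d1 = (ln(S/K) + (r - q + 0.5*sigma^2) * T) / (sigma * sqrt(T)) = -0.00862269
d2 = d1 - sigma * sqrt(T) = -0.44702889
exp(-rT) = 0.91576088; exp(-qT) = 0.93239382
P = K * exp(-rT) * N(-d2) - S_0 * exp(-qT) * N(-d1)
N(-d1) = 0.50343991; N(-d2) = 0.67257290
P = 12.8600 * 0.91576088 * 0.67257290 - 11.4300 * 0.93239382 * 0.50343991 = 2.5554

Answer: Price = 2.5554


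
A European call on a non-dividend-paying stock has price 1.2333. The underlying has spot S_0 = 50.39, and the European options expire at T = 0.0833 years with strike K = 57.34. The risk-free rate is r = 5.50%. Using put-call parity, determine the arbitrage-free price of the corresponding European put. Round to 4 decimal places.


Put-call parity: C - P = S_0 * exp(-qT) - K * exp(-rT).
S_0 * exp(-qT) = 50.3900 * 1.00000000 = 50.39000000
K * exp(-rT) = 57.3400 * 0.99542898 = 57.07789766
P = C - S*exp(-qT) + K*exp(-rT)
P = 1.2333 - 50.39000000 + 57.07789766 = 7.9212

Answer: Put price = 7.9212


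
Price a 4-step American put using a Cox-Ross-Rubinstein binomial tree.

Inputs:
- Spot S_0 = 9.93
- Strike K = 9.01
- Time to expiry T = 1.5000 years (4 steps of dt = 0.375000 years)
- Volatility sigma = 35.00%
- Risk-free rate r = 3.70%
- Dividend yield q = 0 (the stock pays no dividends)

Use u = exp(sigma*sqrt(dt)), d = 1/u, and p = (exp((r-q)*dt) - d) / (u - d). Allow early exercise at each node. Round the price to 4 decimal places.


Answer: Price = V(0,0) = 1.0029

Derivation:
dt = T/N = 0.375000
u = exp(sigma*sqrt(dt)) = 1.239032; d = 1/u = 0.807082
p = (exp((r-q)*dt) - d) / (u - d) = 0.478967
Discount per step: exp(-r*dt) = 0.986221
Stock lattice S(k, i) with i counting down-moves:
  k=0: S(0,0) = 9.9300
  k=1: S(1,0) = 12.3036; S(1,1) = 8.0143
  k=2: S(2,0) = 15.2445; S(2,1) = 9.9300; S(2,2) = 6.4682
  k=3: S(3,0) = 18.8885; S(3,1) = 12.3036; S(3,2) = 8.0143; S(3,3) = 5.2204
  k=4: S(4,0) = 23.4034; S(4,1) = 15.2445; S(4,2) = 9.9300; S(4,3) = 6.4682; S(4,4) = 4.2133
Terminal payoffs V(N, i) = max(K - S_T, 0):
  V(4,0) = 0.000000; V(4,1) = 0.000000; V(4,2) = 0.000000; V(4,3) = 2.541788; V(4,4) = 4.796730
Backward induction: V(k, i) = exp(-r*dt) * [p * V(k+1, i) + (1-p) * V(k+1, i+1)]; then take max(V_cont, immediate exercise) for American.
  V(3,0) = exp(-r*dt) * [p*0.000000 + (1-p)*0.000000] = 0.000000; exercise = 0.000000; V(3,0) = max -> 0.000000
  V(3,1) = exp(-r*dt) * [p*0.000000 + (1-p)*0.000000] = 0.000000; exercise = 0.000000; V(3,1) = max -> 0.000000
  V(3,2) = exp(-r*dt) * [p*0.000000 + (1-p)*2.541788] = 1.306106; exercise = 0.995679; V(3,2) = max -> 1.306106
  V(3,3) = exp(-r*dt) * [p*2.541788 + (1-p)*4.796730] = 3.665474; exercise = 3.789624; V(3,3) = max -> 3.789624
  V(2,0) = exp(-r*dt) * [p*0.000000 + (1-p)*0.000000] = 0.000000; exercise = 0.000000; V(2,0) = max -> 0.000000
  V(2,1) = exp(-r*dt) * [p*0.000000 + (1-p)*1.306106] = 0.671147; exercise = 0.000000; V(2,1) = max -> 0.671147
  V(2,2) = exp(-r*dt) * [p*1.306106 + (1-p)*3.789624] = 2.564273; exercise = 2.541788; V(2,2) = max -> 2.564273
  V(1,0) = exp(-r*dt) * [p*0.000000 + (1-p)*0.671147] = 0.344871; exercise = 0.000000; V(1,0) = max -> 0.344871
  V(1,1) = exp(-r*dt) * [p*0.671147 + (1-p)*2.564273] = 1.634688; exercise = 0.995679; V(1,1) = max -> 1.634688
  V(0,0) = exp(-r*dt) * [p*0.344871 + (1-p)*1.634688] = 1.002896; exercise = 0.000000; V(0,0) = max -> 1.002896


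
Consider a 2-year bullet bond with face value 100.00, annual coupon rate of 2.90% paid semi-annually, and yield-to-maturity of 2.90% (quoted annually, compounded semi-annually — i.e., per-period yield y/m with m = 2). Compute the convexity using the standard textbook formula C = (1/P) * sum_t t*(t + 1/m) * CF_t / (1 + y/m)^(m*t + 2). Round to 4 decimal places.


Answer: Convexity = 4.7207

Derivation:
Coupon per period c = face * coupon_rate / m = 1.450000
Periods per year m = 2; per-period yield y/m = 0.014500
Number of cashflows N = 4
Cashflows (t years, CF_t, discount factor 1/(1+y/m)^(m*t), PV):
  t = 0.5000: CF_t = 1.450000, DF = 0.985707, PV = 1.429276
  t = 1.0000: CF_t = 1.450000, DF = 0.971619, PV = 1.408847
  t = 1.5000: CF_t = 1.450000, DF = 0.957732, PV = 1.388711
  t = 2.0000: CF_t = 101.450000, DF = 0.944043, PV = 95.773166
Price P = sum_t PV_t = 100.000000
Convexity numerator sum_t t*(t + 1/m) * CF_t / (1+y/m)^(m*t + 2):
  t = 0.5000: term = 0.694355
  t = 1.0000: term = 2.053294
  t = 1.5000: term = 4.047893
  t = 2.0000: term = 465.275032
Convexity = (1/P) * sum = 472.070574 / 100.000000 = 4.720706


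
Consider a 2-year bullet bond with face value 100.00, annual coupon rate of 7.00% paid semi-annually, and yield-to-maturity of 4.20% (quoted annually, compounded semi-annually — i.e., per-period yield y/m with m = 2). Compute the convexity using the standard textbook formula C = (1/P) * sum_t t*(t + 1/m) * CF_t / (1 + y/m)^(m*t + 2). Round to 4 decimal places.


Answer: Convexity = 4.4890

Derivation:
Coupon per period c = face * coupon_rate / m = 3.500000
Periods per year m = 2; per-period yield y/m = 0.021000
Number of cashflows N = 4
Cashflows (t years, CF_t, discount factor 1/(1+y/m)^(m*t), PV):
  t = 0.5000: CF_t = 3.500000, DF = 0.979432, PV = 3.428012
  t = 1.0000: CF_t = 3.500000, DF = 0.959287, PV = 3.357504
  t = 1.5000: CF_t = 3.500000, DF = 0.939556, PV = 3.288447
  t = 2.0000: CF_t = 103.500000, DF = 0.920231, PV = 95.243946
Price P = sum_t PV_t = 105.317909
Convexity numerator sum_t t*(t + 1/m) * CF_t / (1+y/m)^(m*t + 2):
  t = 0.5000: term = 1.644223
  t = 1.0000: term = 4.831215
  t = 1.5000: term = 9.463692
  t = 2.0000: term = 456.831352
Convexity = (1/P) * sum = 472.770482 / 105.317909 = 4.488985
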